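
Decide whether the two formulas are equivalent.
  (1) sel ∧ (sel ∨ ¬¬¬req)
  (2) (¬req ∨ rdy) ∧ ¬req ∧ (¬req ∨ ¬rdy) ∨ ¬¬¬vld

E1: sel ∧ (sel ∨ ¬¬¬req)
    = sel ∧ (sel ∨ ¬req)   [double negation]
    = sel   [absorption]
E2: (¬req ∨ rdy) ∧ ¬req ∧ (¬req ∨ ¬rdy) ∨ ¬¬¬vld
    = (¬req ∨ rdy) ∧ ¬req ∧ (¬req ∨ ¬rdy) ∨ ¬vld   [double negation]
    = (¬req ∨ rdy) ∧ ¬req ∨ ¬vld   [absorption]
    = ¬req ∨ ¬vld   [absorption]
These differ: at rdy=0, req=1, sel=0, vld=0, E1 = 0 but E2 = 1.

No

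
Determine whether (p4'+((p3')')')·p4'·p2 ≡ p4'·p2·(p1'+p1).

Yes

E1: (p4'+((p3')')')·p4'·p2
    = (p4'+p3')·p4'·p2   — double negation
    = p4'·p2   — absorption
E2: p4'·p2·(p1'+p1)
    = p4'·p2   — complement / identity
Both reduce to p4'·p2, so they are equivalent.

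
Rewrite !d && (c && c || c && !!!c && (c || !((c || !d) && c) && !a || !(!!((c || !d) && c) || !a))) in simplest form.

!d && (c && c || c && !!!c && (c || !((c || !d) && c) && !a || !(!!((c || !d) && c) || !a)))
= !d && (c && c || c && !!!c && (c || !((c || !d) && c) && !a || !((c || !d) && c) && a))   — De Morgan
= !d && (c && c || c && !!!c && (c || !((c || !d) && c)))   — distribution
= !d && (c && c || c && !!!c && (c || !c))   — absorption
= !d && (c && c || c && !c && (c || !c))   — double negation
= !d && (c && c || c && !c)   — complement / identity
= !d && c   — distribution

!d && c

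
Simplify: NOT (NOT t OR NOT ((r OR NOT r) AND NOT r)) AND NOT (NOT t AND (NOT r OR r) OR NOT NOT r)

t AND NOT r

NOT (NOT t OR NOT ((r OR NOT r) AND NOT r)) AND NOT (NOT t AND (NOT r OR r) OR NOT NOT r)
= NOT (NOT t OR NOT ((r OR NOT r) AND NOT r)) AND NOT (NOT t OR NOT NOT r)   [complement / identity]
= NOT (NOT t OR NOT NOT r) AND NOT (NOT t OR NOT NOT r)   [complement / identity]
= NOT (NOT t OR NOT NOT r)   [idempotence]
= t AND NOT r   [De Morgan]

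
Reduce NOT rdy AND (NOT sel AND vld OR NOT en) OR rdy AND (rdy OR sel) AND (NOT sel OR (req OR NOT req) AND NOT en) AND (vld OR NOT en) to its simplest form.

NOT sel AND vld OR NOT en

NOT rdy AND (NOT sel AND vld OR NOT en) OR rdy AND (rdy OR sel) AND (NOT sel OR (req OR NOT req) AND NOT en) AND (vld OR NOT en)
= NOT rdy AND (NOT sel AND vld OR NOT en) OR rdy AND (NOT sel OR (req OR NOT req) AND NOT en) AND (vld OR NOT en)
= NOT rdy AND (NOT sel AND vld OR NOT en) OR rdy AND (NOT sel OR NOT en) AND (vld OR NOT en)
= NOT rdy AND (NOT sel AND vld OR NOT en) OR rdy AND (NOT sel AND vld OR NOT en)
= NOT sel AND vld OR NOT en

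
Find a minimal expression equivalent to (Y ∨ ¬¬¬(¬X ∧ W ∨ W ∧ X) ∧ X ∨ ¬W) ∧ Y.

(Y ∨ ¬¬¬(¬X ∧ W ∨ W ∧ X) ∧ X ∨ ¬W) ∧ Y
= (Y ∨ ¬(¬X ∧ W ∨ W ∧ X) ∧ X ∨ ¬W) ∧ Y   (double negation)
= (Y ∨ ¬W ∧ X ∨ ¬W) ∧ Y   (distribution)
= (Y ∨ ¬W) ∧ Y   (absorption)
= Y   (absorption)

Y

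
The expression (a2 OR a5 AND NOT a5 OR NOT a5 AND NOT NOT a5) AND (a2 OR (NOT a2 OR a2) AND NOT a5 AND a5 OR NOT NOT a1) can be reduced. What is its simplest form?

(a2 OR a5 AND NOT a5 OR NOT a5 AND NOT NOT a5) AND (a2 OR (NOT a2 OR a2) AND NOT a5 AND a5 OR NOT NOT a1)
= (a2 OR a5 AND NOT a5 OR NOT a5 AND a5) AND (a2 OR (NOT a2 OR a2) AND NOT a5 AND a5 OR NOT NOT a1)
= (a2 OR a5 AND NOT a5 OR NOT a5 AND a5) AND (a2 OR NOT a5 AND a5 OR NOT NOT a1)
= (a2 OR NOT a5 AND a5) AND (a2 OR NOT a5 AND a5 OR NOT NOT a1)
= (a2 OR NOT a5 AND a5) AND (a2 OR NOT a5 AND a5 OR a1)
= a2 OR NOT a5 AND a5
= a2

a2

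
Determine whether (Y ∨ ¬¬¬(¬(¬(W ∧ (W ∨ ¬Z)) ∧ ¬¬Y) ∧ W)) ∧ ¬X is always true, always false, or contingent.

(Y ∨ ¬¬¬(¬(¬(W ∧ (W ∨ ¬Z)) ∧ ¬¬Y) ∧ W)) ∧ ¬X
= (Y ∨ ¬¬¬(¬(¬W ∧ ¬¬Y) ∧ W)) ∧ ¬X
= (Y ∨ ¬(¬(¬W ∧ ¬¬Y) ∧ W)) ∧ ¬X
= (Y ∨ ¬((W ∨ ¬Y) ∧ W)) ∧ ¬X
= (Y ∨ ¬W) ∧ ¬X
This depends on W, X, Y, so it is not a constant.

contingent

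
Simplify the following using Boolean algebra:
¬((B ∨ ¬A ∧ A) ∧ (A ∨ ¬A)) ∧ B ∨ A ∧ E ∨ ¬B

¬((B ∨ ¬A ∧ A) ∧ (A ∨ ¬A)) ∧ B ∨ A ∧ E ∨ ¬B
= ¬(B ∨ ¬A ∧ A) ∧ B ∨ A ∧ E ∨ ¬B
= ¬B ∧ B ∨ A ∧ E ∨ ¬B
= A ∧ E ∨ ¬B

A ∧ E ∨ ¬B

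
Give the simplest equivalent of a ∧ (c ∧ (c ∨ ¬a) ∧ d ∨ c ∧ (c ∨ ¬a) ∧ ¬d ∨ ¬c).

a

a ∧ (c ∧ (c ∨ ¬a) ∧ d ∨ c ∧ (c ∨ ¬a) ∧ ¬d ∨ ¬c)
= a ∧ (c ∧ (c ∨ ¬a) ∨ ¬c)
= a ∧ (c ∨ ¬c)
= a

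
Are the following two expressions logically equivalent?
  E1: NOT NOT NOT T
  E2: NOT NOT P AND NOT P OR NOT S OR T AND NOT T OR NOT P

No

E1: NOT NOT NOT T
    = NOT T   (double negation)
E2: NOT NOT P AND NOT P OR NOT S OR T AND NOT T OR NOT P
    = P AND NOT P OR NOT S OR T AND NOT T OR NOT P   (double negation)
    = NOT S OR T AND NOT T OR NOT P   (complement / identity)
    = NOT S OR NOT P   (complement / identity)
These differ: at P=0, S=0, T=1, E1 = 0 but E2 = 1.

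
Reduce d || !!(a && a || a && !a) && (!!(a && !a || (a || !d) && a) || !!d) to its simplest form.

d || !!(a && a || a && !a) && (!!(a && !a || (a || !d) && a) || !!d)
= d || !!(a && a || a && !a) && (!!((a || !d) && a) || !!d)   (complement / identity)
= d || !!(a && a || a && !a) && (!!a || !!d)   (absorption)
= d || !!(a && a || a && !a) && (!!a || d)   (double negation)
= d || !!a && (!!a || d)   (distribution)
= d || !!a   (absorption)
= d || a   (double negation)

d || a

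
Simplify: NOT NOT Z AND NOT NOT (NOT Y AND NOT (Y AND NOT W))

NOT NOT Z AND NOT NOT (NOT Y AND NOT (Y AND NOT W))
= NOT NOT Z AND NOT (Y OR Y AND NOT W)   — De Morgan
= Z AND NOT (Y OR Y AND NOT W)   — double negation
= Z AND NOT Y   — absorption

Z AND NOT Y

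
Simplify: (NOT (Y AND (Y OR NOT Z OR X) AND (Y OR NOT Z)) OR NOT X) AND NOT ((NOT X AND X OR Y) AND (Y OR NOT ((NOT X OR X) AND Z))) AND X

NOT Y AND X

(NOT (Y AND (Y OR NOT Z OR X) AND (Y OR NOT Z)) OR NOT X) AND NOT ((NOT X AND X OR Y) AND (Y OR NOT ((NOT X OR X) AND Z))) AND X
= (NOT (Y AND (Y OR NOT Z)) OR NOT X) AND NOT ((NOT X AND X OR Y) AND (Y OR NOT ((NOT X OR X) AND Z))) AND X   — absorption
= (NOT (Y AND (Y OR NOT Z)) OR NOT X) AND NOT (Y AND (Y OR NOT ((NOT X OR X) AND Z))) AND X   — complement / identity
= (NOT (Y AND (Y OR NOT Z)) OR NOT X) AND NOT (Y AND (Y OR NOT Z)) AND X   — complement / identity
= NOT (Y AND (Y OR NOT Z)) AND X   — absorption
= NOT Y AND X   — absorption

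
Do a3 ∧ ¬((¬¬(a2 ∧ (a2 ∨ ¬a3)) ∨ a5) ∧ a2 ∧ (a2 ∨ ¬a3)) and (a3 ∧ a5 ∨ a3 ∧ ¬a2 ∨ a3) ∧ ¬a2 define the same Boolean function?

E1: a3 ∧ ¬((¬¬(a2 ∧ (a2 ∨ ¬a3)) ∨ a5) ∧ a2 ∧ (a2 ∨ ¬a3))
    = a3 ∧ ¬((a2 ∧ (a2 ∨ ¬a3) ∨ a5) ∧ a2 ∧ (a2 ∨ ¬a3))   — double negation
    = a3 ∧ ¬(a2 ∧ (a2 ∨ ¬a3))   — absorption
    = a3 ∧ ¬a2   — absorption
E2: (a3 ∧ a5 ∨ a3 ∧ ¬a2 ∨ a3) ∧ ¬a2
    = (a3 ∧ a5 ∨ a3) ∧ ¬a2   — absorption
    = a3 ∧ ¬a2   — absorption
Both reduce to a3 ∧ ¬a2, so they are equivalent.

Yes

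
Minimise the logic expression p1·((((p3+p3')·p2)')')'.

p1·p2'

p1·((((p3+p3')·p2)')')'
= p1·((p3+p3')·p2)'
= p1·p2'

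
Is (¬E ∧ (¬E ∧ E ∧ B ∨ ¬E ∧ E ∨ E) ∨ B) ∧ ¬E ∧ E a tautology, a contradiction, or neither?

(¬E ∧ (¬E ∧ E ∧ B ∨ ¬E ∧ E ∨ E) ∨ B) ∧ ¬E ∧ E
= (¬E ∧ (¬E ∧ E ∨ E) ∨ B) ∧ ¬E ∧ E   [absorption]
= (¬E ∧ E ∨ B) ∧ ¬E ∧ E   [complement / identity]
= ¬E ∧ E   [absorption]
= False   [complement]

contradiction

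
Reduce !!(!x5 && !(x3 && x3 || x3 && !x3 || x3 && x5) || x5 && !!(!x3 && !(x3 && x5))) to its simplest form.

!!(!x5 && !(x3 && x3 || x3 && !x3 || x3 && x5) || x5 && !!(!x3 && !(x3 && x5)))
= !!(!x5 && !(x3 || x3 && x5) || x5 && !!(!x3 && !(x3 && x5)))   — distribution
= !!(!x5 && !(x3 || x3 && x5) || x5 && !(x3 || x3 && x5))   — De Morgan
= !!!(x3 || x3 && x5)   — distribution
= !(x3 || x3 && x5)   — double negation
= !x3   — absorption

!x3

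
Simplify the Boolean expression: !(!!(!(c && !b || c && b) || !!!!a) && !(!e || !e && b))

c && !a || !e

!(!!(!(c && !b || c && b) || !!!!a) && !(!e || !e && b))
= !(!(c && !b || c && b) || !!!!a) || !e || !e && b   [De Morgan]
= !(!c || !!!!a) || !e || !e && b   [distribution]
= !(!c || !!a) || !e || !e && b   [double negation]
= !(!c || !!a) || !e   [absorption]
= c && !a || !e   [De Morgan]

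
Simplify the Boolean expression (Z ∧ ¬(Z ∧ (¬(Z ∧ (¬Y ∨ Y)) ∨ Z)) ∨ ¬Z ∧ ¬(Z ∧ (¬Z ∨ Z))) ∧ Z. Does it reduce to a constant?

(Z ∧ ¬(Z ∧ (¬(Z ∧ (¬Y ∨ Y)) ∨ Z)) ∨ ¬Z ∧ ¬(Z ∧ (¬Z ∨ Z))) ∧ Z
= (Z ∧ ¬(Z ∧ (¬Z ∨ Z)) ∨ ¬Z ∧ ¬(Z ∧ (¬Z ∨ Z))) ∧ Z
= (Z ∨ ¬Z) ∧ ¬(Z ∧ (¬Z ∨ Z)) ∧ Z
= (Z ∨ ¬Z) ∧ ¬Z ∧ Z
= ¬Z ∧ Z
= False

False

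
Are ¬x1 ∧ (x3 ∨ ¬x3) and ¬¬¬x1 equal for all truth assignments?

E1: ¬x1 ∧ (x3 ∨ ¬x3)
    = ¬x1   [complement / identity]
E2: ¬¬¬x1
    = ¬x1   [double negation]
Both reduce to ¬x1, so they are equivalent.

Yes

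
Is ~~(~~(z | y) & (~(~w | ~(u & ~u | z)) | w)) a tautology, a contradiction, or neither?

~~(~~(z | y) & (~(~w | ~(u & ~u | z)) | w))
= ~~(~~(z | y) & (~(~w | ~z) | w))   [complement / identity]
= ~~(~~(z | y) & (w & z | w))   [De Morgan]
= ~~(z | y) & (w & z | w)   [double negation]
= (z | y) & (w & z | w)   [double negation]
= (z | y) & w   [absorption]
This depends on w, y, z, so it is not a constant.

neither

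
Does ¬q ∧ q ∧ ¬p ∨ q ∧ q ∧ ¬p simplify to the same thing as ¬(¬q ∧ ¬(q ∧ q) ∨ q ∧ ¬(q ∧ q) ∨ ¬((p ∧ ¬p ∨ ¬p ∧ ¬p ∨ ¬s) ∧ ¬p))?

E1: ¬q ∧ q ∧ ¬p ∨ q ∧ q ∧ ¬p
    = q ∧ ¬p   — distribution
E2: ¬(¬q ∧ ¬(q ∧ q) ∨ q ∧ ¬(q ∧ q) ∨ ¬((p ∧ ¬p ∨ ¬p ∧ ¬p ∨ ¬s) ∧ ¬p))
    = ¬(¬(q ∧ q) ∨ ¬((p ∧ ¬p ∨ ¬p ∧ ¬p ∨ ¬s) ∧ ¬p))   — distribution
    = q ∧ q ∧ (p ∧ ¬p ∨ ¬p ∧ ¬p ∨ ¬s) ∧ ¬p   — De Morgan
    = q ∧ (p ∧ ¬p ∨ ¬p ∧ ¬p ∨ ¬s) ∧ ¬p   — idempotence
    = q ∧ (¬p ∨ ¬s) ∧ ¬p   — distribution
    = q ∧ ¬p   — absorption
Both reduce to q ∧ ¬p, so they are equivalent.

Yes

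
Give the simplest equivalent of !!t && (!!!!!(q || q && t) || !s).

!!t && (!!!!!(q || q && t) || !s)
= t && (!!!!!(q || q && t) || !s)   [double negation]
= t && (!!!(q || q && t) || !s)   [double negation]
= t && (!!!q || !s)   [absorption]
= t && (!q || !s)   [double negation]

t && (!q || !s)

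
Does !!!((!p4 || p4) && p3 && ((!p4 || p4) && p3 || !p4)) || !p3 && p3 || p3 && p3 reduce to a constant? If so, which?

yes, True

!!!((!p4 || p4) && p3 && ((!p4 || p4) && p3 || !p4)) || !p3 && p3 || p3 && p3
= !((!p4 || p4) && p3 && ((!p4 || p4) && p3 || !p4)) || !p3 && p3 || p3 && p3
= !((!p4 || p4) && p3 && ((!p4 || p4) && p3 || !p4)) || p3
= !((!p4 || p4) && p3) || p3
= !p3 || p3
= true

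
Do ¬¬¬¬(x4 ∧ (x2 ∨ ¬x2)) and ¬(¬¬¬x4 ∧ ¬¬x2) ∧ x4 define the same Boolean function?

Yes

E1: ¬¬¬¬(x4 ∧ (x2 ∨ ¬x2))
    = ¬¬¬¬x4   — complement / identity
    = ¬¬x4   — double negation
    = x4   — double negation
E2: ¬(¬¬¬x4 ∧ ¬¬x2) ∧ x4
    = (¬¬x4 ∨ ¬x2) ∧ x4   — De Morgan
    = (x4 ∨ ¬x2) ∧ x4   — double negation
    = x4   — absorption
Both reduce to x4, so they are equivalent.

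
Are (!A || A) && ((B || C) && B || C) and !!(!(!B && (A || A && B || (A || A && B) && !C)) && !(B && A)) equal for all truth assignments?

E1: (!A || A) && ((B || C) && B || C)
    = (!A || A) && (B || C)   [absorption]
    = B || C   [complement / identity]
E2: !!(!(!B && (A || A && B || (A || A && B) && !C)) && !(B && A))
    = !(!B && (A || A && B || (A || A && B) && !C) || B && A)   [De Morgan]
    = !(!B && (A || A && B) || B && A)   [absorption]
    = !(!B && A || B && A)   [absorption]
    = !A   [distribution]
These differ: at A=1, B=1, C=0, E1 = 1 but E2 = 0.

No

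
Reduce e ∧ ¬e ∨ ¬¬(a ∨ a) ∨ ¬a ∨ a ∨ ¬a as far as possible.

e ∧ ¬e ∨ ¬¬(a ∨ a) ∨ ¬a ∨ a ∨ ¬a
= e ∧ ¬e ∨ ¬¬a ∨ ¬a ∨ a ∨ ¬a   — idempotence
= e ∧ ¬e ∨ a ∨ ¬a ∨ a ∨ ¬a   — double negation
= a ∨ ¬a ∨ a ∨ ¬a   — complement / identity
= a ∨ ¬a   — idempotence
= True   — complement

True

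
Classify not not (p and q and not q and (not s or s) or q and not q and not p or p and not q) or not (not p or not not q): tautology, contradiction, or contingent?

contingent

not not (p and q and not q and (not s or s) or q and not q and not p or p and not q) or not (not p or not not q)
= not not (p and q and not q or q and not q and not p or p and not q) or not (not p or not not q)   (complement / identity)
= not not (p and q and not q or q and not q and not p or p and not q) or p and not q   (De Morgan)
= not not (q and not q or p and not q) or p and not q   (distribution)
= not not (p and not q) or p and not q   (complement / identity)
= p and not q or p and not q   (double negation)
= p and not q   (idempotence)
This depends on p, q, so it is not a constant.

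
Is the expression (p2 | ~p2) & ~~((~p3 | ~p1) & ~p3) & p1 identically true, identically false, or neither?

(p2 | ~p2) & ~~((~p3 | ~p1) & ~p3) & p1
= (p2 | ~p2) & ~~~p3 & p1   (absorption)
= ~~~p3 & p1   (complement / identity)
= ~p3 & p1   (double negation)
This depends on p1, p3, so it is not a constant.

neither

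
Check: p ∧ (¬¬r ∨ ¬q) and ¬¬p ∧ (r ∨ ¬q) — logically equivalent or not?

E1: p ∧ (¬¬r ∨ ¬q)
    = p ∧ (r ∨ ¬q)
E2: ¬¬p ∧ (r ∨ ¬q)
    = p ∧ (r ∨ ¬q)
Both reduce to p ∧ (r ∨ ¬q), so they are equivalent.

Yes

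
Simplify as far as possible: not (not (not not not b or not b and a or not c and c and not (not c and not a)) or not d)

not (not (not not not b or not b and a or not c and c and not (not c and not a)) or not d)
= not (not (not not not b or not b and a or not c and c and (c or a)) or not d)
= (not not not b or not b and a or not c and c and (c or a)) and d
= (not not not b or not b and a or not c and c) and d
= (not not not b or not b and a) and d
= (not b or not b and a) and d
= not b and d

not b and d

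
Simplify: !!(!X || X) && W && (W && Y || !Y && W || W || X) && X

W && X

!!(!X || X) && W && (W && Y || !Y && W || W || X) && X
= !!(!X || X) && W && (W || W || X) && X   — distribution
= (!X || X) && W && (W || W || X) && X   — double negation
= W && (W || W || X) && X   — complement / identity
= W && (W || X) && X   — idempotence
= W && X   — absorption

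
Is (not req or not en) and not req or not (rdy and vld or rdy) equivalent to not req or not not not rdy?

E1: (not req or not en) and not req or not (rdy and vld or rdy)
    = (not req or not en) and not req or not rdy   — absorption
    = not req or not rdy   — absorption
E2: not req or not not not rdy
    = not req or not rdy   — double negation
Both reduce to not req or not rdy, so they are equivalent.

Yes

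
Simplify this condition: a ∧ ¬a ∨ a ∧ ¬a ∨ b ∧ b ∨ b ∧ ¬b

b

a ∧ ¬a ∨ a ∧ ¬a ∨ b ∧ b ∨ b ∧ ¬b
= a ∧ ¬a ∨ b ∧ b ∨ b ∧ ¬b   — complement / identity
= b ∧ b ∨ b ∧ ¬b   — complement / identity
= b ∧ b   — complement / identity
= b   — idempotence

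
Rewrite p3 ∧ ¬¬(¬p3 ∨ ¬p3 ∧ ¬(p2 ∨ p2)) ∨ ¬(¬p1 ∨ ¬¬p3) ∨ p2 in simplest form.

p3 ∧ ¬¬(¬p3 ∨ ¬p3 ∧ ¬(p2 ∨ p2)) ∨ ¬(¬p1 ∨ ¬¬p3) ∨ p2
= p3 ∧ (¬p3 ∨ ¬p3 ∧ ¬(p2 ∨ p2)) ∨ ¬(¬p1 ∨ ¬¬p3) ∨ p2   — double negation
= p3 ∧ (¬p3 ∨ ¬p3 ∧ ¬p2) ∨ ¬(¬p1 ∨ ¬¬p3) ∨ p2   — idempotence
= p3 ∧ ¬p3 ∨ ¬(¬p1 ∨ ¬¬p3) ∨ p2   — absorption
= p3 ∧ ¬p3 ∨ p1 ∧ ¬p3 ∨ p2   — De Morgan
= p1 ∧ ¬p3 ∨ p2   — complement / identity

p1 ∧ ¬p3 ∨ p2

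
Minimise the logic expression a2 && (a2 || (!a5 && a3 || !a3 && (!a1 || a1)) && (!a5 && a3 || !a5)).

a2

a2 && (a2 || (!a5 && a3 || !a3 && (!a1 || a1)) && (!a5 && a3 || !a5))
= a2 && (a2 || (!a5 && a3 || !a3) && (!a5 && a3 || !a5))   [complement / identity]
= a2 && (a2 || !a5 && a3 || !a3 && !a5)   [distribution]
= a2 && (a2 || !a5)   [distribution]
= a2   [absorption]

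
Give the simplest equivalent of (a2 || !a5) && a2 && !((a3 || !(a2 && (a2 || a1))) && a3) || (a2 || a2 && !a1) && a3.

(a2 || !a5) && a2 && !((a3 || !(a2 && (a2 || a1))) && a3) || (a2 || a2 && !a1) && a3
= (a2 || !a5) && a2 && !((a3 || !a2) && a3) || (a2 || a2 && !a1) && a3   (absorption)
= (a2 || !a5) && a2 && !((a3 || !a2) && a3) || a2 && a3   (absorption)
= (a2 || !a5) && a2 && !a3 || a2 && a3   (absorption)
= a2 && !a3 || a2 && a3   (absorption)
= a2   (distribution)

a2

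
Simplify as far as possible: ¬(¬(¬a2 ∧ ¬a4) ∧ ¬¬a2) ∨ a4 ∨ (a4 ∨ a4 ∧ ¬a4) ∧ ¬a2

¬a2 ∨ a4

¬(¬(¬a2 ∧ ¬a4) ∧ ¬¬a2) ∨ a4 ∨ (a4 ∨ a4 ∧ ¬a4) ∧ ¬a2
= ¬a2 ∧ ¬a4 ∨ ¬a2 ∨ a4 ∨ (a4 ∨ a4 ∧ ¬a4) ∧ ¬a2   [De Morgan]
= ¬a2 ∧ ¬a4 ∨ ¬a2 ∨ a4 ∨ a4 ∧ ¬a2   [complement / identity]
= ¬a2 ∨ a4 ∨ a4 ∧ ¬a2   [absorption]
= ¬a2 ∨ a4   [absorption]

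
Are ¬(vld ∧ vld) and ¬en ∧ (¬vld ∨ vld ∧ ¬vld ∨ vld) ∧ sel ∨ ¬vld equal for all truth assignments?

No

E1: ¬(vld ∧ vld)
    = ¬vld   (idempotence)
E2: ¬en ∧ (¬vld ∨ vld ∧ ¬vld ∨ vld) ∧ sel ∨ ¬vld
    = ¬en ∧ (¬vld ∨ vld) ∧ sel ∨ ¬vld   (complement / identity)
    = ¬en ∧ sel ∨ ¬vld   (complement / identity)
These differ: at en=0, sel=1, vld=1, E1 = 0 but E2 = 1.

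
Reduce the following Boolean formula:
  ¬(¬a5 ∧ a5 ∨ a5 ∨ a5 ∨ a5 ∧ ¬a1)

¬(¬a5 ∧ a5 ∨ a5 ∨ a5 ∨ a5 ∧ ¬a1)
= ¬(¬a5 ∧ a5 ∨ a5 ∨ a5 ∧ ¬a1)
= ¬(¬a5 ∧ a5 ∨ a5)
= ¬a5

¬a5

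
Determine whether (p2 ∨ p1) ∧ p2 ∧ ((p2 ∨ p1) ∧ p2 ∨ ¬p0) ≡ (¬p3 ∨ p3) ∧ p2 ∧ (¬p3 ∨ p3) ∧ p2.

Yes

E1: (p2 ∨ p1) ∧ p2 ∧ ((p2 ∨ p1) ∧ p2 ∨ ¬p0)
    = (p2 ∨ p1) ∧ p2   (absorption)
    = p2   (absorption)
E2: (¬p3 ∨ p3) ∧ p2 ∧ (¬p3 ∨ p3) ∧ p2
    = (¬p3 ∨ p3) ∧ p2   (idempotence)
    = p2   (complement / identity)
Both reduce to p2, so they are equivalent.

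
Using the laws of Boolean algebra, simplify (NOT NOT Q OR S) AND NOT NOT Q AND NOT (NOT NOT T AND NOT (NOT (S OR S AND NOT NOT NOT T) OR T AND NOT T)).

(NOT NOT Q OR S) AND NOT NOT Q AND NOT (NOT NOT T AND NOT (NOT (S OR S AND NOT NOT NOT T) OR T AND NOT T))
= (NOT NOT Q OR S) AND NOT NOT Q AND (NOT T OR NOT (S OR S AND NOT NOT NOT T) OR T AND NOT T)
= NOT NOT Q AND (NOT T OR NOT (S OR S AND NOT NOT NOT T) OR T AND NOT T)
= NOT NOT Q AND (NOT T OR NOT (S OR S AND NOT NOT NOT T))
= NOT NOT Q AND (NOT T OR NOT (S OR S AND NOT T))
= NOT NOT Q AND (NOT T OR NOT S)
= Q AND (NOT T OR NOT S)

Q AND (NOT T OR NOT S)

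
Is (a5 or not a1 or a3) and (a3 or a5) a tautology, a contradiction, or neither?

(a5 or not a1 or a3) and (a3 or a5)
= a3 or (a5 or not a1) and a5   [distribution]
= a3 or a5   [absorption]
This depends on a3, a5, so it is not a constant.

neither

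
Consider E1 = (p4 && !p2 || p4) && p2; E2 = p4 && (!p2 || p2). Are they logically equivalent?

E1: (p4 && !p2 || p4) && p2
    = p4 && p2   [absorption]
E2: p4 && (!p2 || p2)
    = p4   [complement / identity]
These differ: at p2=0, p4=1, E1 = 0 but E2 = 1.

No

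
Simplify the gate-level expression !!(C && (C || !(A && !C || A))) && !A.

!!(C && (C || !(A && !C || A))) && !A
= !!(C && (C || !A)) && !A   — absorption
= !!C && !A   — absorption
= C && !A   — double negation

C && !A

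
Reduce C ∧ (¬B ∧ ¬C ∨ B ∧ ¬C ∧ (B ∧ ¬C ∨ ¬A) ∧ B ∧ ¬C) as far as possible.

C ∧ (¬B ∧ ¬C ∨ B ∧ ¬C ∧ (B ∧ ¬C ∨ ¬A) ∧ B ∧ ¬C)
= C ∧ (¬B ∧ ¬C ∨ B ∧ ¬C ∧ B ∧ ¬C)   — absorption
= C ∧ (¬B ∧ ¬C ∨ B ∧ ¬C)   — idempotence
= C ∧ ¬C   — distribution
= False   — complement

False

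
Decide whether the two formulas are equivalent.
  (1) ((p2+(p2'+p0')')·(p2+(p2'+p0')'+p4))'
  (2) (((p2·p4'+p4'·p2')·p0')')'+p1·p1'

E1: ((p2+(p2'+p0')')·(p2+(p2'+p0')'+p4))'
    = (p2+(p2'+p0')')'
    = (p2+p2·p0)'
    = p2'
E2: (((p2·p4'+p4'·p2')·p0')')'+p1·p1'
    = (((p2·p4'+p4'·p2')·p0')')'
    = (p2·p4'+p4'·p2')·p0'
    = p4'·p0'
These differ: at p0=1, p1=0, p2=0, p4=0, E1 = 1 but E2 = 0.

No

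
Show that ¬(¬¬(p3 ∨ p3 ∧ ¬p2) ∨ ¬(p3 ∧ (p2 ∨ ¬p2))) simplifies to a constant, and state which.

False

¬(¬¬(p3 ∨ p3 ∧ ¬p2) ∨ ¬(p3 ∧ (p2 ∨ ¬p2)))
= ¬(¬¬p3 ∨ ¬(p3 ∧ (p2 ∨ ¬p2)))   [absorption]
= ¬(¬¬p3 ∨ ¬p3)   [complement / identity]
= ¬p3 ∧ p3   [De Morgan]
= False   [complement]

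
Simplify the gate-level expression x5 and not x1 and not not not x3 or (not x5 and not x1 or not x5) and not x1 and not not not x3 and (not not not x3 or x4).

x5 and not x1 and not not not x3 or (not x5 and not x1 or not x5) and not x1 and not not not x3 and (not not not x3 or x4)
= x5 and not x1 and not not not x3 or (not x5 and not x1 or not x5) and not x1 and not not not x3
= x5 and not x1 and not not not x3 or not x5 and not x1 and not not not x3
= not x1 and not not not x3
= not x1 and not x3

not x1 and not x3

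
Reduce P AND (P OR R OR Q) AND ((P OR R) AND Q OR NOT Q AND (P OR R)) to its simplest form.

P AND (P OR R OR Q) AND ((P OR R) AND Q OR NOT Q AND (P OR R))
= P AND (P OR R OR Q) AND (P OR R)
= P AND (P OR R)
= P

P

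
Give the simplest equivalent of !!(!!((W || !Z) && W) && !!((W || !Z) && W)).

!!(!!((W || !Z) && W) && !!((W || !Z) && W))
= !(!((W || !Z) && W) || !((W || !Z) && W))
= !!((W || !Z) && W)
= (W || !Z) && W
= W

W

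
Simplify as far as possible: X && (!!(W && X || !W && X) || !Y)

X && (!!(W && X || !W && X) || !Y)
= X && (W && X || !W && X || !Y)
= X && (X || !Y)
= X

X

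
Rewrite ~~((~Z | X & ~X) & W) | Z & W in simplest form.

W

~~((~Z | X & ~X) & W) | Z & W
= (~Z | X & ~X) & W | Z & W   [double negation]
= ~Z & W | Z & W   [complement / identity]
= W   [distribution]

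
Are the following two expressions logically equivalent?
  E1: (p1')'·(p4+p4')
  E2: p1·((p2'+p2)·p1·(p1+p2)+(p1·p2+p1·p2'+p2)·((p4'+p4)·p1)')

Yes

E1: (p1')'·(p4+p4')
    = p1·(p4+p4')
    = p1
E2: p1·((p2'+p2)·p1·(p1+p2)+(p1·p2+p1·p2'+p2)·((p4'+p4)·p1)')
    = p1·((p2'+p2)·p1·(p1+p2)+(p1·p2+p1·p2'+p2)·p1')
    = p1·(p1·(p1+p2)+(p1·p2+p1·p2'+p2)·p1')
    = p1·(p1·(p1+p2)+(p1+p2)·p1')
    = p1·(p1+p2)
    = p1
Both reduce to p1, so they are equivalent.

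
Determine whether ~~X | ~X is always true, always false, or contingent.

~~X | ~X
= X | ~X   — double negation
= 1   — complement

always true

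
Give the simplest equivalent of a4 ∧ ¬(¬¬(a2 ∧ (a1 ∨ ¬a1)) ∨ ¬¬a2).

a4 ∧ ¬(¬¬(a2 ∧ (a1 ∨ ¬a1)) ∨ ¬¬a2)
= a4 ∧ ¬(¬¬a2 ∨ ¬¬a2)   — complement / identity
= a4 ∧ ¬a2 ∧ ¬a2   — De Morgan
= a4 ∧ ¬a2   — idempotence

a4 ∧ ¬a2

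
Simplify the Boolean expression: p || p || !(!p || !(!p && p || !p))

p || p || !(!p || !(!p && p || !p))
= p || p || p && (!p && p || !p)   [De Morgan]
= p || p || p && !p   [complement / identity]
= p || p   [complement / identity]
= p   [idempotence]

p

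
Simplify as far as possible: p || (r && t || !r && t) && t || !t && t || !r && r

p || (r && t || !r && t) && t || !t && t || !r && r
= p || t && t || !t && t || !r && r   [distribution]
= p || t || !r && r   [distribution]
= p || t   [complement / identity]

p || t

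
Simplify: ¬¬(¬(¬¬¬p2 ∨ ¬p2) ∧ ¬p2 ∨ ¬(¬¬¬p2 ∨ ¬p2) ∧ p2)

¬¬(¬(¬¬¬p2 ∨ ¬p2) ∧ ¬p2 ∨ ¬(¬¬¬p2 ∨ ¬p2) ∧ p2)
= ¬¬¬(¬¬¬p2 ∨ ¬p2)
= ¬(¬¬¬p2 ∨ ¬p2)
= ¬(¬p2 ∨ ¬p2)
= p2 ∧ p2
= p2

p2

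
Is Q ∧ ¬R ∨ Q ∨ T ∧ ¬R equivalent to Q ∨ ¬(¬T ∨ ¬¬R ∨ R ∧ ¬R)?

E1: Q ∧ ¬R ∨ Q ∨ T ∧ ¬R
    = Q ∨ T ∧ ¬R   (absorption)
E2: Q ∨ ¬(¬T ∨ ¬¬R ∨ R ∧ ¬R)
    = Q ∨ ¬(¬T ∨ ¬¬R)   (complement / identity)
    = Q ∨ T ∧ ¬R   (De Morgan)
Both reduce to Q ∨ T ∧ ¬R, so they are equivalent.

Yes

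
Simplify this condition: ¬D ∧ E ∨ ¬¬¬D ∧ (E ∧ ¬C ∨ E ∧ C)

¬D ∧ E ∨ ¬¬¬D ∧ (E ∧ ¬C ∨ E ∧ C)
= ¬D ∧ E ∨ ¬¬¬D ∧ E   [distribution]
= ¬D ∧ E ∨ ¬D ∧ E   [double negation]
= ¬D ∧ E   [idempotence]

¬D ∧ E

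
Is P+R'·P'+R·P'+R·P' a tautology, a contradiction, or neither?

tautology

P+R'·P'+R·P'+R·P'
= P+R'·P'+R·P'
= P+P'
= 1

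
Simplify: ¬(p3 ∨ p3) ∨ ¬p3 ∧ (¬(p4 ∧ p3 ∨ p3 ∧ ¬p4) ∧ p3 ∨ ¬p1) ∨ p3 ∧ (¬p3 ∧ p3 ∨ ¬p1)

¬p3 ∨ ¬p1

¬(p3 ∨ p3) ∨ ¬p3 ∧ (¬(p4 ∧ p3 ∨ p3 ∧ ¬p4) ∧ p3 ∨ ¬p1) ∨ p3 ∧ (¬p3 ∧ p3 ∨ ¬p1)
= ¬(p3 ∨ p3) ∨ ¬p3 ∧ (¬p3 ∧ p3 ∨ ¬p1) ∨ p3 ∧ (¬p3 ∧ p3 ∨ ¬p1)
= ¬(p3 ∨ p3) ∨ ¬p3 ∧ p3 ∨ ¬p1
= ¬(p3 ∨ p3) ∨ ¬p1
= ¬p3 ∨ ¬p1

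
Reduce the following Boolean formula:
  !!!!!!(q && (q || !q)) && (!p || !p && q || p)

q

!!!!!!(q && (q || !q)) && (!p || !p && q || p)
= !!!!!!(q && (q || !q)) && (!p || p)   [absorption]
= !!!!!!(q && (q || !q))   [complement / identity]
= !!!!!!q   [complement / identity]
= !!!!q   [double negation]
= !!q   [double negation]
= q   [double negation]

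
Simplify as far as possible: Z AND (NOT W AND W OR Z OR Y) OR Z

Z

Z AND (NOT W AND W OR Z OR Y) OR Z
= Z AND (Z OR Y) OR Z   [complement / identity]
= Z OR Z   [absorption]
= Z   [idempotence]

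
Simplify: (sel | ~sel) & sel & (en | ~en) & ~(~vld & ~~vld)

sel

(sel | ~sel) & sel & (en | ~en) & ~(~vld & ~~vld)
= sel & (en | ~en) & ~(~vld & ~~vld)   [complement / identity]
= sel & (en | ~en) & (vld | ~vld)   [De Morgan]
= sel & (en | ~en)   [complement / identity]
= sel   [complement / identity]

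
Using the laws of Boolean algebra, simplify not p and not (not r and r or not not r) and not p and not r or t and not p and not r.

not p and not r

not p and not (not r and r or not not r) and not p and not r or t and not p and not r
= not p and not not not r and not p and not r or t and not p and not r   [complement / identity]
= not p and not r and (not p and not not not r or t)   [distribution]
= not p and not r and (not p and not r or t)   [double negation]
= not p and not r   [absorption]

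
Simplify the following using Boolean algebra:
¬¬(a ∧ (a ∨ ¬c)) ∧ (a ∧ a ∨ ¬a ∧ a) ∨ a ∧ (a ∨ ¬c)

¬¬(a ∧ (a ∨ ¬c)) ∧ (a ∧ a ∨ ¬a ∧ a) ∨ a ∧ (a ∨ ¬c)
= ¬¬(a ∧ (a ∨ ¬c)) ∧ a ∨ a ∧ (a ∨ ¬c)   [distribution]
= a ∧ (a ∨ ¬c) ∧ a ∨ a ∧ (a ∨ ¬c)   [double negation]
= a ∧ (a ∨ ¬c)   [absorption]
= a   [absorption]

a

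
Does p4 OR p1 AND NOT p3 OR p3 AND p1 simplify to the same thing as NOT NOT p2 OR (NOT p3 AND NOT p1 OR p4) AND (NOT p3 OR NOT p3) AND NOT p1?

No

E1: p4 OR p1 AND NOT p3 OR p3 AND p1
    = p4 OR p1   (distribution)
E2: NOT NOT p2 OR (NOT p3 AND NOT p1 OR p4) AND (NOT p3 OR NOT p3) AND NOT p1
    = p2 OR (NOT p3 AND NOT p1 OR p4) AND (NOT p3 OR NOT p3) AND NOT p1   (double negation)
    = p2 OR (NOT p3 AND NOT p1 OR p4) AND NOT p3 AND NOT p1   (idempotence)
    = p2 OR NOT p3 AND NOT p1   (absorption)
These differ: at p1=0, p2=1, p3=1, p4=0, E1 = 0 but E2 = 1.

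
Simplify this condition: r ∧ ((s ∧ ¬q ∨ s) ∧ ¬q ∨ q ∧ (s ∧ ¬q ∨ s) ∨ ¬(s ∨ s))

r ∧ ((s ∧ ¬q ∨ s) ∧ ¬q ∨ q ∧ (s ∧ ¬q ∨ s) ∨ ¬(s ∨ s))
= r ∧ (s ∧ ¬q ∨ s ∨ ¬(s ∨ s))   (distribution)
= r ∧ (s ∧ ¬q ∨ s ∨ ¬s)   (idempotence)
= r ∧ (s ∨ ¬s)   (absorption)
= r   (complement / identity)

r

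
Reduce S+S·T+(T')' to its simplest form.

S+T

S+S·T+(T')'
= S+(T')'   (absorption)
= S+T   (double negation)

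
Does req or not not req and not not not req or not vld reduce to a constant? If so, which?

req or not not req and not not not req or not vld
= req or req and not not not req or not vld   [double negation]
= req or req and not req or not vld   [double negation]
= req or not vld   [complement / identity]
This depends on req, vld, so it is not a constant.

no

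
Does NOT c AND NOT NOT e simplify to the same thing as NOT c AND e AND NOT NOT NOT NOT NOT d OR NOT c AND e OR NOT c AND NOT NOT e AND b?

Yes

E1: NOT c AND NOT NOT e
    = NOT c AND e   — double negation
E2: NOT c AND e AND NOT NOT NOT NOT NOT d OR NOT c AND e OR NOT c AND NOT NOT e AND b
    = NOT c AND e AND NOT NOT NOT d OR NOT c AND e OR NOT c AND NOT NOT e AND b   — double negation
    = NOT c AND e AND NOT NOT NOT d OR NOT c AND e OR NOT c AND e AND b   — double negation
    = NOT c AND e AND NOT NOT NOT d OR NOT c AND e   — absorption
    = NOT c AND e AND NOT d OR NOT c AND e   — double negation
    = NOT c AND e   — absorption
Both reduce to NOT c AND e, so they are equivalent.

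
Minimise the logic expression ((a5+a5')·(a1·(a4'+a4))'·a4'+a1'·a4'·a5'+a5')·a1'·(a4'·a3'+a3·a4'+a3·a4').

a1'·a4'

((a5+a5')·(a1·(a4'+a4))'·a4'+a1'·a4'·a5'+a5')·a1'·(a4'·a3'+a3·a4'+a3·a4')
= ((a1·(a4'+a4))'·a4'+a1'·a4'·a5'+a5')·a1'·(a4'·a3'+a3·a4'+a3·a4')   (complement / identity)
= (a1'·a4'+a1'·a4'·a5'+a5')·a1'·(a4'·a3'+a3·a4'+a3·a4')   (complement / identity)
= (a1'·a4'+a5')·a1'·(a4'·a3'+a3·a4'+a3·a4')   (absorption)
= (a1'·a4'+a5')·a1'·(a4'·a3'+a3·a4')   (idempotence)
= (a1'·a4'+a5')·a1'·a4'   (distribution)
= a1'·a4'   (absorption)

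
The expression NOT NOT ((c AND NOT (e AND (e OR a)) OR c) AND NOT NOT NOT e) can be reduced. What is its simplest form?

NOT NOT ((c AND NOT (e AND (e OR a)) OR c) AND NOT NOT NOT e)
= NOT NOT ((c AND NOT e OR c) AND NOT NOT NOT e)
= NOT NOT (c AND NOT NOT NOT e)
= NOT NOT (c AND NOT e)
= c AND NOT e

c AND NOT e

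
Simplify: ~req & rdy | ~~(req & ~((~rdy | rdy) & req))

~req & rdy | ~~(req & ~((~rdy | rdy) & req))
= ~req & rdy | ~~(req & ~req)
= ~req & rdy | req & ~req
= ~req & rdy

~req & rdy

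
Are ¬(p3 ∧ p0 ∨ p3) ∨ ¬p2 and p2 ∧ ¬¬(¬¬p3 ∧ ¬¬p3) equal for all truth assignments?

E1: ¬(p3 ∧ p0 ∨ p3) ∨ ¬p2
    = ¬p3 ∨ ¬p2   — absorption
E2: p2 ∧ ¬¬(¬¬p3 ∧ ¬¬p3)
    = p2 ∧ ¬¬¬¬p3   — idempotence
    = p2 ∧ ¬¬p3   — double negation
    = p2 ∧ p3   — double negation
These differ: at p0=0, p2=0, p3=0, E1 = 1 but E2 = 0.

No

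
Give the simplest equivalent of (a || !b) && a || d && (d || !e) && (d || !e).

a || d

(a || !b) && a || d && (d || !e) && (d || !e)
= (a || !b) && a || d && (d || !e)   [idempotence]
= (a || !b) && a || d   [absorption]
= a || d   [absorption]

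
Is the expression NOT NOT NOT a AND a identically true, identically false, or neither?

identically false

NOT NOT NOT a AND a
= NOT a AND a   (double negation)
= FALSE   (complement)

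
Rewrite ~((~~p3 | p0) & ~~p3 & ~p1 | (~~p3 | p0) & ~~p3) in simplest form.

~((~~p3 | p0) & ~~p3 & ~p1 | (~~p3 | p0) & ~~p3)
= ~((~~p3 | p0) & ~~p3)   [absorption]
= ~~~p3   [absorption]
= ~p3   [double negation]

~p3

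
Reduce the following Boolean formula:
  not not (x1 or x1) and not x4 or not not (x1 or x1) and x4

x1

not not (x1 or x1) and not x4 or not not (x1 or x1) and x4
= not not (x1 or x1)   [distribution]
= x1 or x1   [double negation]
= x1   [idempotence]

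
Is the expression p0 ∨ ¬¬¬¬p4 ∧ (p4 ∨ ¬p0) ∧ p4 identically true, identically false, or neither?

neither

p0 ∨ ¬¬¬¬p4 ∧ (p4 ∨ ¬p0) ∧ p4
= p0 ∨ ¬¬p4 ∧ (p4 ∨ ¬p0) ∧ p4   — double negation
= p0 ∨ ¬¬p4 ∧ p4   — absorption
= p0 ∨ p4 ∧ p4   — double negation
= p0 ∨ p4   — idempotence
This depends on p0, p4, so it is not a constant.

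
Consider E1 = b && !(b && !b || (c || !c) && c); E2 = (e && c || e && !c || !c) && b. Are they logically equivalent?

No

E1: b && !(b && !b || (c || !c) && c)
    = b && !((c || !c) && c)
    = b && !c
E2: (e && c || e && !c || !c) && b
    = (e || !c) && b
These differ: at b=1, c=1, e=1, E1 = 0 but E2 = 1.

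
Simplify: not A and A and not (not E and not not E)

not A and A and not (not E and not not E)
= not A and A and (E or not E)   — De Morgan
= not A and A   — complement / identity
= False   — complement

False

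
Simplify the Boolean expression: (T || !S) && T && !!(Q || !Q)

(T || !S) && T && !!(Q || !Q)
= (T || !S) && T && (Q || !Q)
= T && (Q || !Q)
= T

T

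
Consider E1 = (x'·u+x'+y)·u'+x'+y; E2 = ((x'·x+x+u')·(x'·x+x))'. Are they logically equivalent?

No

E1: (x'·u+x'+y)·u'+x'+y
    = (x'+y)·u'+x'+y   (absorption)
    = x'+y   (absorption)
E2: ((x'·x+x+u')·(x'·x+x))'
    = (x'·x+x)'   (absorption)
    = x'   (complement / identity)
These differ: at u=0, x=1, y=1, E1 = 1 but E2 = 0.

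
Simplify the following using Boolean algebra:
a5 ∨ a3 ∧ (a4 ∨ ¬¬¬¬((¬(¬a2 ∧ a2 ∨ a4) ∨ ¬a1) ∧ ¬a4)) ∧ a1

a5 ∨ a3 ∧ a1

a5 ∨ a3 ∧ (a4 ∨ ¬¬¬¬((¬(¬a2 ∧ a2 ∨ a4) ∨ ¬a1) ∧ ¬a4)) ∧ a1
= a5 ∨ a3 ∧ (a4 ∨ ¬¬¬¬((¬a4 ∨ ¬a1) ∧ ¬a4)) ∧ a1
= a5 ∨ a3 ∧ (a4 ∨ ¬¬((¬a4 ∨ ¬a1) ∧ ¬a4)) ∧ a1
= a5 ∨ a3 ∧ (a4 ∨ ¬¬¬a4) ∧ a1
= a5 ∨ a3 ∧ (a4 ∨ ¬a4) ∧ a1
= a5 ∨ a3 ∧ a1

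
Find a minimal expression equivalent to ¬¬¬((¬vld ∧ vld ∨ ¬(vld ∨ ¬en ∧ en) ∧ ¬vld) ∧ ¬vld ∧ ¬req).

vld ∨ req

¬¬¬((¬vld ∧ vld ∨ ¬(vld ∨ ¬en ∧ en) ∧ ¬vld) ∧ ¬vld ∧ ¬req)
= ¬¬¬((¬vld ∧ vld ∨ ¬vld ∧ ¬vld) ∧ ¬vld ∧ ¬req)   — complement / identity
= ¬((¬vld ∧ vld ∨ ¬vld ∧ ¬vld) ∧ ¬vld ∧ ¬req)   — double negation
= ¬(¬vld ∧ ¬vld ∧ ¬req)   — distribution
= ¬(¬vld ∧ ¬req)   — idempotence
= vld ∨ req   — De Morgan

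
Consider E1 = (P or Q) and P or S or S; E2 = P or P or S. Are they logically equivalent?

Yes

E1: (P or Q) and P or S or S
    = P or S or S   — absorption
    = P or S   — idempotence
E2: P or P or S
    = P or S   — idempotence
Both reduce to P or S, so they are equivalent.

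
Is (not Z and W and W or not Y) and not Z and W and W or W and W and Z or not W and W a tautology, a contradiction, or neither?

neither

(not Z and W and W or not Y) and not Z and W and W or W and W and Z or not W and W
= not Z and W and W or W and W and Z or not W and W   (absorption)
= W and W or not W and W   (distribution)
= W   (distribution)
This depends on W, so it is not a constant.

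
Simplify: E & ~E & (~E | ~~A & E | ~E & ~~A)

0

E & ~E & (~E | ~~A & E | ~E & ~~A)
= E & ~E & (~E | ~~A)   [distribution]
= E & ~E & (~E | A)   [double negation]
= E & ~E   [absorption]
= 0   [complement]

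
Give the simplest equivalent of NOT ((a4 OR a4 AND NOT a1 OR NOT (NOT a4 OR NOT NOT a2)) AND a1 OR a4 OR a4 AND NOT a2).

NOT ((a4 OR a4 AND NOT a1 OR NOT (NOT a4 OR NOT NOT a2)) AND a1 OR a4 OR a4 AND NOT a2)
= NOT ((a4 OR NOT (NOT a4 OR NOT NOT a2)) AND a1 OR a4 OR a4 AND NOT a2)   [absorption]
= NOT ((a4 OR a4 AND NOT a2) AND a1 OR a4 OR a4 AND NOT a2)   [De Morgan]
= NOT (a4 OR a4 AND NOT a2)   [absorption]
= NOT a4   [absorption]

NOT a4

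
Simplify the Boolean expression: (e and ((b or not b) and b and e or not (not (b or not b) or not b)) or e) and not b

(e and ((b or not b) and b and e or not (not (b or not b) or not b)) or e) and not b
= (e and ((b or not b) and b and e or (b or not b) and b) or e) and not b
= (e and (b or not b) and b or e) and not b
= (e and b or e) and not b
= e and not b

e and not b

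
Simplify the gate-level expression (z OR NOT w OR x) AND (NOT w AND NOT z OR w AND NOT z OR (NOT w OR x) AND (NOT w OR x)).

(z OR NOT w OR x) AND (NOT w AND NOT z OR w AND NOT z OR (NOT w OR x) AND (NOT w OR x))
= (z OR NOT w OR x) AND (NOT w AND NOT z OR w AND NOT z OR NOT w OR x)
= NOT w OR x OR z AND (NOT w AND NOT z OR w AND NOT z)
= NOT w OR x OR z AND NOT z
= NOT w OR x

NOT w OR x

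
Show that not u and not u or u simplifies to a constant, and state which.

True

not u and not u or u
= not u or u   (idempotence)
= True   (complement)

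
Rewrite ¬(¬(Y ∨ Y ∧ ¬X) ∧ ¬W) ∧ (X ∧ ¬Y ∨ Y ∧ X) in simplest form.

¬(¬(Y ∨ Y ∧ ¬X) ∧ ¬W) ∧ (X ∧ ¬Y ∨ Y ∧ X)
= ¬(¬Y ∧ ¬W) ∧ (X ∧ ¬Y ∨ Y ∧ X)   [absorption]
= ¬(¬Y ∧ ¬W) ∧ X   [distribution]
= (Y ∨ W) ∧ X   [De Morgan]

(Y ∨ W) ∧ X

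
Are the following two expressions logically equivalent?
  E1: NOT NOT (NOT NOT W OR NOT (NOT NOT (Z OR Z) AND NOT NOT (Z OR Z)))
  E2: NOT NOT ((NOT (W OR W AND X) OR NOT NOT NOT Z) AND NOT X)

No

E1: NOT NOT (NOT NOT W OR NOT (NOT NOT (Z OR Z) AND NOT NOT (Z OR Z)))
    = NOT NOT (NOT NOT W OR NOT NOT NOT (Z OR Z))   (idempotence)
    = NOT (NOT W AND NOT NOT (Z OR Z))   (De Morgan)
    = W OR NOT (Z OR Z)   (De Morgan)
    = W OR NOT Z   (idempotence)
E2: NOT NOT ((NOT (W OR W AND X) OR NOT NOT NOT Z) AND NOT X)
    = NOT NOT ((NOT (W OR W AND X) OR NOT Z) AND NOT X)   (double negation)
    = NOT NOT ((NOT W OR NOT Z) AND NOT X)   (absorption)
    = (NOT W OR NOT Z) AND NOT X   (double negation)
These differ: at W=1, X=1, Z=0, E1 = 1 but E2 = 0.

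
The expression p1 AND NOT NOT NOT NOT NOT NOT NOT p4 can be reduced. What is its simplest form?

p1 AND NOT p4

p1 AND NOT NOT NOT NOT NOT NOT NOT p4
= p1 AND NOT NOT NOT NOT NOT p4
= p1 AND NOT NOT NOT p4
= p1 AND NOT p4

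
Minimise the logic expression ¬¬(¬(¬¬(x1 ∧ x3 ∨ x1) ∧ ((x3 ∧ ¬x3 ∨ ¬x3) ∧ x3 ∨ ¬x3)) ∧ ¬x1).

¬x1

¬¬(¬(¬¬(x1 ∧ x3 ∨ x1) ∧ ((x3 ∧ ¬x3 ∨ ¬x3) ∧ x3 ∨ ¬x3)) ∧ ¬x1)
= ¬¬(¬((x1 ∧ x3 ∨ x1) ∧ ((x3 ∧ ¬x3 ∨ ¬x3) ∧ x3 ∨ ¬x3)) ∧ ¬x1)   [double negation]
= ¬¬(¬(x1 ∧ ((x3 ∧ ¬x3 ∨ ¬x3) ∧ x3 ∨ ¬x3)) ∧ ¬x1)   [absorption]
= ¬(x1 ∧ ((x3 ∧ ¬x3 ∨ ¬x3) ∧ x3 ∨ ¬x3) ∨ x1)   [De Morgan]
= ¬(x1 ∧ (¬x3 ∧ x3 ∨ ¬x3) ∨ x1)   [complement / identity]
= ¬(x1 ∧ ¬x3 ∨ x1)   [complement / identity]
= ¬x1   [absorption]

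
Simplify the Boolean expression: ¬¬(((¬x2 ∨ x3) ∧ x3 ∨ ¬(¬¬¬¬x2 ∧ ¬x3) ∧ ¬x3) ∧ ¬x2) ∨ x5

¬x2 ∨ x5

¬¬(((¬x2 ∨ x3) ∧ x3 ∨ ¬(¬¬¬¬x2 ∧ ¬x3) ∧ ¬x3) ∧ ¬x2) ∨ x5
= ¬¬(((¬x2 ∨ x3) ∧ x3 ∨ ¬(¬¬x2 ∧ ¬x3) ∧ ¬x3) ∧ ¬x2) ∨ x5   — double negation
= ((¬x2 ∨ x3) ∧ x3 ∨ ¬(¬¬x2 ∧ ¬x3) ∧ ¬x3) ∧ ¬x2 ∨ x5   — double negation
= ((¬x2 ∨ x3) ∧ x3 ∨ (¬x2 ∨ x3) ∧ ¬x3) ∧ ¬x2 ∨ x5   — De Morgan
= (¬x2 ∨ x3) ∧ ¬x2 ∨ x5   — distribution
= ¬x2 ∨ x5   — absorption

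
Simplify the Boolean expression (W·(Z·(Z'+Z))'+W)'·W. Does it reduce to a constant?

(W·(Z·(Z'+Z))'+W)'·W
= (W·Z'+W)'·W   (complement / identity)
= W'·W   (absorption)
= 0   (complement)

0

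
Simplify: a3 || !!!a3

a3 || !!!a3
= a3 || !a3   — double negation
= true   — complement

true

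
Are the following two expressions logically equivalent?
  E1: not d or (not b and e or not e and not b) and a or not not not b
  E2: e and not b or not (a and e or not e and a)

E1: not d or (not b and e or not e and not b) and a or not not not b
    = not d or not b and a or not not not b   [distribution]
    = not d or not b and a or not b   [double negation]
    = not d or not b   [absorption]
E2: e and not b or not (a and e or not e and a)
    = e and not b or not a   [distribution]
These differ: at a=1, b=1, d=0, e=0, E1 = 1 but E2 = 0.

No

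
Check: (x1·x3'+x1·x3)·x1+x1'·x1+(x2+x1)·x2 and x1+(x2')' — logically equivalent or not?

E1: (x1·x3'+x1·x3)·x1+x1'·x1+(x2+x1)·x2
    = x1·x1+x1'·x1+(x2+x1)·x2   [distribution]
    = x1+(x2+x1)·x2   [distribution]
    = x1+x2   [absorption]
E2: x1+(x2')'
    = x1+x2   [double negation]
Both reduce to x1+x2, so they are equivalent.

Yes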